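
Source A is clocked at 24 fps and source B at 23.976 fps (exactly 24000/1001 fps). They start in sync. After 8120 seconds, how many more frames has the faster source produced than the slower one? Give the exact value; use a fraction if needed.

A emits 24 × 8120 = 194880 frames; B emits 24000/1001 × 8120 = 27840000/143.
Difference = 27840/143 frames (≈ 194.6853); B is behind A.

27840/143 frames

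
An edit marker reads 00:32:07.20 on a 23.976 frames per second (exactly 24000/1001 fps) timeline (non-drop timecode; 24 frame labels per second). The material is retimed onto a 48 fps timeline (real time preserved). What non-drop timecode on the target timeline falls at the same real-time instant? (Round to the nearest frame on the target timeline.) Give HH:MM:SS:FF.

00:32:09:37

Source frame index: (0×3600 + 32×60 + 7) × 24 + 20 = 46268.
Real time: 46268 / (24000/1001) = 11578567/6000 s.
Target frame: (11578567/6000) × (48) = 11578567/125 ≈ 92628.536 → 92629.
At 48 labels/s: frame 92629 → 00:32:09:37.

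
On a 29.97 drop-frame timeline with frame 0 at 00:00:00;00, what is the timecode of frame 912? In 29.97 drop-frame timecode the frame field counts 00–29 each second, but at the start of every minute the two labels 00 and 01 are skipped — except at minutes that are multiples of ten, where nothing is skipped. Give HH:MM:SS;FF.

Ten DF minutes hold 17982 frames, so frame 912 lies in block 0 (frames 0–17981) with 912 frames into that block.
The block's first minute is 1800 frames and the rest 1798 each; 912 frames reaches minute 0, so 0 × 18 + 0 × 2 = 0 labels have been skipped so far.
Adding those back, label number 912 + 0 = 912 at 30 labels/s is 30 s + 12 f = 0 h 0 min 30 s frame 12, i.e. 00:00:30;12.

00:00:30;12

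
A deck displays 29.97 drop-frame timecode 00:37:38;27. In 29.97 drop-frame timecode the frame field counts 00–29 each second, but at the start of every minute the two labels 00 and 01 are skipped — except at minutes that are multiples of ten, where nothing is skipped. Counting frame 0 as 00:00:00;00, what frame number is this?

As if non-drop at 30 labels/s: (0 × 3600 + 37 × 60 + 38) × 30 + 27 = 67767.
Minute boundaries passed: 37; those not divisible by 10: 37 − 3 = 34; dropped labels = 2 × 34 = 68.
Actual frame index = 67767 − 68 = 67699.

67699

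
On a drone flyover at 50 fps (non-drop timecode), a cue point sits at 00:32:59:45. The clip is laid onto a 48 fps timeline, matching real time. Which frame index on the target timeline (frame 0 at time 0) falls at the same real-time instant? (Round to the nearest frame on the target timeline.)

frame 95035

Source frame index: (0×3600 + 32×60 + 59) × 50 + 45 = 98995.
Real time: 98995 / (50) = 19799/10 s.
Target frame: (19799/10) × (48) = 475176/5 ≈ 95035.200 → 95035.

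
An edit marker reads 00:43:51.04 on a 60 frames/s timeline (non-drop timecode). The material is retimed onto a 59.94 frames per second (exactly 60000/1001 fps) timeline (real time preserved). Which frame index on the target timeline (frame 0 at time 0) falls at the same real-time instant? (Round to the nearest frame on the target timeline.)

Source frame index: (0×3600 + 43×60 + 51) × 60 + 4 = 157864.
Real time: 157864 / (60) = 39466/15 s.
Target frame: (39466/15) × (60000/1001) = 22552000/143 ≈ 157706.294 → 157706.

frame 157706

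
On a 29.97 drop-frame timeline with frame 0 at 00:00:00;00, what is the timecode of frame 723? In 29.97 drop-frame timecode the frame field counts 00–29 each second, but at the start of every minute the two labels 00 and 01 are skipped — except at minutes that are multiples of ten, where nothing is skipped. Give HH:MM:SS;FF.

Ten DF minutes hold 17982 frames, so frame 723 lies in block 0 (frames 0–17981) with 723 frames into that block.
The block's first minute is 1800 frames and the rest 1798 each; 723 frames reaches minute 0, so 0 × 18 + 0 × 2 = 0 labels have been skipped so far.
Adding those back, label number 723 + 0 = 723 at 30 labels/s is 24 s + 3 f = 0 h 0 min 24 s frame 3, i.e. 00:00:24;03.

00:00:24;03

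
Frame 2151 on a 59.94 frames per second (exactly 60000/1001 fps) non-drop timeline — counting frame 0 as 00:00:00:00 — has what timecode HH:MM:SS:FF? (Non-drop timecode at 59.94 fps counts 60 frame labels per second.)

2151 ÷ 60 = 35 full seconds, remainder 51 frames.
35 s = 0 h 0 min 35 s.
Timecode: 00:00:35:51.

00:00:35:51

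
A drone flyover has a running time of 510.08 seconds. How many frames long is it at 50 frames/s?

Frames = 510.08 × 50 = 25504.

25504 frames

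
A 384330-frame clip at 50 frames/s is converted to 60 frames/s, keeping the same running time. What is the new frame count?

461196 frames

Target frames = source frames × (target rate / source rate) = 384330 × (60)/(50) = 384330 × 6/5 = 461196.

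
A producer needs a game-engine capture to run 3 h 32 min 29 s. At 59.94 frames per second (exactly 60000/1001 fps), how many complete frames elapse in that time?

3 h 32 min 29 s = 12749 s.
Frames = 12749 × 60000/1001 = 69540000/91 ≈ 764175.8242.
Complete frames: 764175.

764175 frames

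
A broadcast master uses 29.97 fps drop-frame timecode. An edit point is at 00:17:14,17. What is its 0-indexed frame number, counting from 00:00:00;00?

Complete 10-minute blocks: 1, each 17982 frames → 17982.
Remaining 7 whole minutes in the current block: 1800 + 6 × 1798 = 12588 frames.
Within the current minute: 14 × 30 + 17 − 2 = 435 (labels ;00/;01 skipped at this minute). Total = 17982 + 12588 + 435 = 31005.

31005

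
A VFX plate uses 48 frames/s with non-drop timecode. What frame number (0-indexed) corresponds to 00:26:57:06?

77622

Total seconds to the label: (0 × 3600 + 26 × 60 + 57) = 1617.
Frame index = 1617 × 48 + 6 = 77622.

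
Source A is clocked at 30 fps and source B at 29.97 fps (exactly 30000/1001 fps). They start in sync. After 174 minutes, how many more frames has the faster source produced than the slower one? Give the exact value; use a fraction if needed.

174 min = 10440 s.
A emits 30 × 10440 = 313200 frames; B emits 30000/1001 × 10440 = 313200000/1001.
Difference = 313200/1001 frames (≈ 312.8871); B is behind A.

313200/1001 frames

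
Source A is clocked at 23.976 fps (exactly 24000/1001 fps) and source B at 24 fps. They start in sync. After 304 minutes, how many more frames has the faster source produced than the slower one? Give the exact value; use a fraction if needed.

304 min = 18240 s.
A emits 24000/1001 × 18240 = 437760000/1001 frames; B emits 24 × 18240 = 437760.
Difference = 437760/1001 frames (≈ 437.3227); B is ahead of A.

437760/1001 frames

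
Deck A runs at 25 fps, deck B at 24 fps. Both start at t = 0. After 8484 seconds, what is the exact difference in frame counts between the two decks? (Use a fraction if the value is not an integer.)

A emits 25 × 8484 = 212100 frames; B emits 24 × 8484 = 203616.
Difference = 8484 frames; B is behind A.

8484 frames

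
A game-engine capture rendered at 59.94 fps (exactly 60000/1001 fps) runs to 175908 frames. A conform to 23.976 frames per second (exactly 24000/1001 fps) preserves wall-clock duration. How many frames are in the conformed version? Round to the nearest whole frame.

Frames at target rate = 175908 × (24000/1001) / (60000/1001) = 351816/5 ≈ 70363.200.
Nearest whole frame: 70363.

70363 frames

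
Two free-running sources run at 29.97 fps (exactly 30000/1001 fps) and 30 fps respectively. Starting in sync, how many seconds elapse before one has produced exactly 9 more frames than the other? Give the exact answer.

300.3 seconds

The gap grows by |30 − 30000/1001| = 30/1001 frames per second.
Time for a 9-frame gap: 9 ÷ (30/1001) = 300.3 s.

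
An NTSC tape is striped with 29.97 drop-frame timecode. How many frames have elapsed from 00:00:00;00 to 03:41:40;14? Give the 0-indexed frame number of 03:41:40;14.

As if non-drop at 30 labels/s: (3 × 3600 + 41 × 60 + 40) × 30 + 14 = 399014.
Minute boundaries passed: 221; those not divisible by 10: 221 − 22 = 199; dropped labels = 2 × 199 = 398.
Actual frame index = 399014 − 398 = 398616.

398616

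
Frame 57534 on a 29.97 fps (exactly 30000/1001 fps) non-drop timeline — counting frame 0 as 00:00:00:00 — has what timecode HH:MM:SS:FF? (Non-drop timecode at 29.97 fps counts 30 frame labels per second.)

57534 ÷ 30 = 1917 full seconds, remainder 24 frames.
1917 s = 0 h 31 min 57 s.
Timecode: 00:31:57:24.

00:31:57:24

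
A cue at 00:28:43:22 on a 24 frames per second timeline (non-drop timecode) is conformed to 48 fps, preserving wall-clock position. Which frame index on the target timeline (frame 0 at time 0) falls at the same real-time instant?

frame 82748

Source frame index: (0×3600 + 28×60 + 43) × 24 + 22 = 41374.
Real time: 41374 / (24) = 20687/12 s.
Target frame: (20687/12) × (48) = 82748.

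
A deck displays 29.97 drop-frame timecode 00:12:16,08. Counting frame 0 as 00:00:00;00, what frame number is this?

As if non-drop at 30 labels/s: (0 × 3600 + 12 × 60 + 16) × 30 + 8 = 22088.
Minute boundaries passed: 12; those not divisible by 10: 12 − 1 = 11; dropped labels = 2 × 11 = 22.
Actual frame index = 22088 − 22 = 22066.

22066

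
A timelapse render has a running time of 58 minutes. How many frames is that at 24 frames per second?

83520 frames

58 min = 3480 s.
Frames = 3480 × 24 = 83520.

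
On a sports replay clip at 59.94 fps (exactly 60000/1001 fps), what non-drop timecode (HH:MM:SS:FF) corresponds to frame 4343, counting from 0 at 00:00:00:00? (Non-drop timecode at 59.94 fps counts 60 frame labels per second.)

4343 ÷ 60 = 72 full seconds, remainder 23 frames.
72 s = 0 h 1 min 12 s.
Timecode: 00:01:12:23.

00:01:12:23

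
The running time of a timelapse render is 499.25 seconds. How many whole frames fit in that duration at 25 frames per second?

Frames = 499.25 × 25 = 49925/4 ≈ 12481.2500.
Complete frames: 12481.

12481 frames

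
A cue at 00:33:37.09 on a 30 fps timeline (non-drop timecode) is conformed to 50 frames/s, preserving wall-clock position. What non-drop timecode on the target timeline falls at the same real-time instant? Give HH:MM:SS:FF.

Source frame index: (0×3600 + 33×60 + 37) × 30 + 9 = 60519.
Real time: 60519 / (30) = 20173/10 s.
Target frame: (20173/10) × (50) = 100865.
At 50 labels/s: frame 100865 → 00:33:37:15.

00:33:37:15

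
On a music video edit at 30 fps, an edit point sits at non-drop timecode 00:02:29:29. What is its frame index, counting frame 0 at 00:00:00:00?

4499

Total seconds to the label: (0 × 3600 + 2 × 60 + 29) = 149.
Frame index = 149 × 30 + 29 = 4499.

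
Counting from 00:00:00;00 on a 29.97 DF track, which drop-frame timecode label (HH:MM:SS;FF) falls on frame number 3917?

Each 10-minute DF block holds 10 × 60 × 30 − 9 × 2 = 17982 frames. 3917 ÷ 17982 → 0 full blocks, remainder 3917.
Within the partial block the first minute is 1800 frames and each further minute 1798, so 2 further minute boundaries passed. Total skipped labels = 18 × 0 + 2 × 2 = 4.
Non-drop label index = 3917 + 4 = 3921; at 30 labels/s that is 00:02:10:21, i.e. DF 00:02:10;21.

00:02:10;21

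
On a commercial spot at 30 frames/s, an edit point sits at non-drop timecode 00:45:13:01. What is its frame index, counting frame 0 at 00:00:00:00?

Total seconds to the label: (0 × 3600 + 45 × 60 + 13) = 2713.
Frame index = 2713 × 30 + 1 = 81391.

frame 81391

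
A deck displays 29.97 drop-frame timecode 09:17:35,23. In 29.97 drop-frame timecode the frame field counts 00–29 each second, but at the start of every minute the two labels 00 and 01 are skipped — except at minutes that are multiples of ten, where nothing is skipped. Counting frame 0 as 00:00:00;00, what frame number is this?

1002669

Complete 10-minute blocks: 55, each 17982 frames → 989010.
Remaining 7 whole minutes in the current block: 1800 + 6 × 1798 = 12588 frames.
Within the current minute: 35 × 30 + 23 − 2 = 1071 (labels ;00/;01 skipped at this minute). Total = 989010 + 12588 + 1071 = 1002669.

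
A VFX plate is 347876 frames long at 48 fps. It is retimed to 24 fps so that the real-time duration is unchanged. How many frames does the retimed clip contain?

Target frames = source frames × (target rate / source rate) = 347876 × (24)/(48) = 347876 × 1/2 = 173938.

173938 frames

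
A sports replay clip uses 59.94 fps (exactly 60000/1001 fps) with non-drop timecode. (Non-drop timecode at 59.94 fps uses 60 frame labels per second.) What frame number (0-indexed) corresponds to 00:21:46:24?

78384

Total seconds to the label: (0 × 3600 + 21 × 60 + 46) = 1306.
Frame index = 1306 × 60 + 24 = 78384.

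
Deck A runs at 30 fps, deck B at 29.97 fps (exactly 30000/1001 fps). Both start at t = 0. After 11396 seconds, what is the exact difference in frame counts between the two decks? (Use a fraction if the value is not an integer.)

4440/13 frames

A emits 30 × 11396 = 341880 frames; B emits 30000/1001 × 11396 = 4440000/13.
Difference = 4440/13 frames (≈ 341.5385); B is behind A.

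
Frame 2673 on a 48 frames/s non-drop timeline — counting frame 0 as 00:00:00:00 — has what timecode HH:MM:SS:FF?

00:00:55:33

2673 ÷ 48 = 55 full seconds, remainder 33 frames.
55 s = 0 h 0 min 55 s.
Timecode: 00:00:55:33.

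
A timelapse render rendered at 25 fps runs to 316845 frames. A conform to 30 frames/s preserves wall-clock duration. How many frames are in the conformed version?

380214 frames

Target frames = source frames × (target rate / source rate) = 316845 × (30)/(25) = 316845 × 6/5 = 380214.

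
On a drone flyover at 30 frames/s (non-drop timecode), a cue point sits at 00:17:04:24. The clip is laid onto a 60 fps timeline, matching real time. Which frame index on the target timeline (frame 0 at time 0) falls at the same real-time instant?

frame 61488

Source frame index: (0×3600 + 17×60 + 4) × 30 + 24 = 30744.
Real time: 30744 / (30) = 5124/5 s.
Target frame: (5124/5) × (60) = 61488.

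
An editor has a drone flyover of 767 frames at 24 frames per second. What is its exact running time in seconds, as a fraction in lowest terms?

767/24 seconds

Running time = 767 ÷ (24) = 767 × 1/24 = 767/24 s.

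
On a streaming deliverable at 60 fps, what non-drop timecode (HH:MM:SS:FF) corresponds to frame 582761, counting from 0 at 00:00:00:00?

582761 ÷ 60 = 9712 full seconds, remainder 41 frames.
9712 s = 2 h 41 min 52 s.
Timecode: 02:41:52:41.

02:41:52:41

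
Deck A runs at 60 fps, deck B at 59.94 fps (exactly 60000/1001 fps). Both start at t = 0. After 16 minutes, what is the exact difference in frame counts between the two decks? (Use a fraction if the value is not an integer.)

57600/1001 frames

16 min = 960 s.
A emits 60 × 960 = 57600 frames; B emits 60000/1001 × 960 = 57600000/1001.
Difference = 57600/1001 frames (≈ 57.5425); B is behind A.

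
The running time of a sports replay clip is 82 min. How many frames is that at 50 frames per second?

82 min = 4920 s.
Frames = 4920 × 50 = 246000.

246000 frames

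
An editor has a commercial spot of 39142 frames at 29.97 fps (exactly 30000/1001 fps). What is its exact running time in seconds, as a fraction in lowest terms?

19590571/15000 seconds

Running time = 39142 ÷ (30000/1001) = 39142 × 1001/30000 = 19590571/15000 s.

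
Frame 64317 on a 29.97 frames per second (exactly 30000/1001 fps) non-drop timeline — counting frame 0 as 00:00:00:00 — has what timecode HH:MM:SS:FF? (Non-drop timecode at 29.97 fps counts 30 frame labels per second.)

00:35:43:27

64317 ÷ 30 = 2143 full seconds, remainder 27 frames.
2143 s = 0 h 35 min 43 s.
Timecode: 00:35:43:27.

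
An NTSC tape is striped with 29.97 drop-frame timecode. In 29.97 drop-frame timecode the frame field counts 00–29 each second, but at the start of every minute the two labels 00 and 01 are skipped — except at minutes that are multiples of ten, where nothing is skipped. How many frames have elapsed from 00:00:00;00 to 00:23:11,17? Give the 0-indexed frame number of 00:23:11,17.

41705

As if non-drop at 30 labels/s: (0 × 3600 + 23 × 60 + 11) × 30 + 17 = 41747.
Minute boundaries passed: 23; those not divisible by 10: 23 − 2 = 21; dropped labels = 2 × 21 = 42.
Actual frame index = 41747 − 42 = 41705.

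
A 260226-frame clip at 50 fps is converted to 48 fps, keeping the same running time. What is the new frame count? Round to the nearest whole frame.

249817 frames

Frames at target rate = 260226 × (48) / (50) = 6245424/25 ≈ 249816.960.
Nearest whole frame: 249817.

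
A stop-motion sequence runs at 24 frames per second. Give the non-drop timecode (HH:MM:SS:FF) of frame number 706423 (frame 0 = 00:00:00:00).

08:10:34:07

706423 ÷ 24 = 29434 full seconds, remainder 7 frames.
29434 s = 8 h 10 min 34 s.
Timecode: 08:10:34:07.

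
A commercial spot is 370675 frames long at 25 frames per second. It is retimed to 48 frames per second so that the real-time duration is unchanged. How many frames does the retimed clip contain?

Target frames = source frames × (target rate / source rate) = 370675 × (48)/(25) = 370675 × 48/25 = 711696.

711696 frames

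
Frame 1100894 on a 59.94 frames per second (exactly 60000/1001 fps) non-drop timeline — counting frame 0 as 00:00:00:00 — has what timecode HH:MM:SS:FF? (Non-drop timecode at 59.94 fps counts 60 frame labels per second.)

1100894 ÷ 60 = 18348 full seconds, remainder 14 frames.
18348 s = 5 h 5 min 48 s.
Timecode: 05:05:48:14.

05:05:48:14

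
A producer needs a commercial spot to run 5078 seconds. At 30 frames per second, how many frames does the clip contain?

152340 frames

Frames = 5078 × 30 = 152340.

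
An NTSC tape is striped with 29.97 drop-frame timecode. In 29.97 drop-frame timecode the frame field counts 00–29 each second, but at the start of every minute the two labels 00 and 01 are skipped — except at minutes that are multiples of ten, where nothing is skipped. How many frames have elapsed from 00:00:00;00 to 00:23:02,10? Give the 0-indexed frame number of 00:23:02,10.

41428

Complete 10-minute blocks: 2, each 17982 frames → 35964.
Remaining 3 whole minutes in the current block: 1800 + 2 × 1798 = 5396 frames.
Within the current minute: 2 × 30 + 10 − 2 = 68 (labels ;00/;01 skipped at this minute). Total = 35964 + 5396 + 68 = 41428.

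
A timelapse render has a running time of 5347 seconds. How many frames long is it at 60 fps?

320820 frames

Frames = 5347 × 60 = 320820.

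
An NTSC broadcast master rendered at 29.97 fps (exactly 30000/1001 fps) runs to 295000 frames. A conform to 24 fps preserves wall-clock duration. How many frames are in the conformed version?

Target frames = source frames × (target rate / source rate) = 295000 × (24)/(30000/1001) = 295000 × 1001/1250 = 236236.

236236 frames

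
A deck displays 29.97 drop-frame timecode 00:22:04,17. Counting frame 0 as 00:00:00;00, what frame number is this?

As if non-drop at 30 labels/s: (0 × 3600 + 22 × 60 + 4) × 30 + 17 = 39737.
Minute boundaries passed: 22; those not divisible by 10: 22 − 2 = 20; dropped labels = 2 × 20 = 40.
Actual frame index = 39737 − 40 = 39697.

39697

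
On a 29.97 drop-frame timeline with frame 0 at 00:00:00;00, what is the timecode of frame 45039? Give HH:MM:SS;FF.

00:25:02;25

Ten DF minutes hold 17982 frames, so frame 45039 lies in block 2 (frames 35964–53945) with 9075 frames into that block.
The block's first minute is 1800 frames and the rest 1798 each; 9075 frames reaches minute 5, so 2 × 18 + 5 × 2 = 46 labels have been skipped so far.
Adding those back, label number 45039 + 46 = 45085 at 30 labels/s is 1502 s + 25 f = 0 h 25 min 2 s frame 25, i.e. 00:25:02;25.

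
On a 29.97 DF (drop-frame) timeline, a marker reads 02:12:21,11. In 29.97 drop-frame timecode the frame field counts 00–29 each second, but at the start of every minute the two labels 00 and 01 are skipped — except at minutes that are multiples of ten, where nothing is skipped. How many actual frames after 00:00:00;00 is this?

238003

As if non-drop at 30 labels/s: (2 × 3600 + 12 × 60 + 21) × 30 + 11 = 238241.
Minute boundaries passed: 132; those not divisible by 10: 132 − 13 = 119; dropped labels = 2 × 119 = 238.
Actual frame index = 238241 − 238 = 238003.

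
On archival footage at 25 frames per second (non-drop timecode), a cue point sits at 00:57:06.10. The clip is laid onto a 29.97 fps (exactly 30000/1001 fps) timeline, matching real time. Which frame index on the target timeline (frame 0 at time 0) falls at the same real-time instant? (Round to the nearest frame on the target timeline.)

Source frame index: (0×3600 + 57×60 + 6) × 25 + 10 = 85660.
Real time: 85660 / (25) = 17132/5 s.
Target frame: (17132/5) × (30000/1001) = 102792000/1001 ≈ 102689.311 → 102689.

frame 102689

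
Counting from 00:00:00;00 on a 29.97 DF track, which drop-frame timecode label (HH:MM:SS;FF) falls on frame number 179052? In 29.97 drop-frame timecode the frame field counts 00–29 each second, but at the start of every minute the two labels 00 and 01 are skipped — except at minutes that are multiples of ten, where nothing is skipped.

01:39:34;12

Ten DF minutes hold 17982 frames, so frame 179052 lies in block 9 (frames 161838–179819) with 17214 frames into that block.
The block's first minute is 1800 frames and the rest 1798 each; 17214 frames reaches minute 9, so 9 × 18 + 9 × 2 = 180 labels have been skipped so far.
Adding those back, label number 179052 + 180 = 179232 at 30 labels/s is 5974 s + 12 f = 1 h 39 min 34 s frame 12, i.e. 01:39:34;12.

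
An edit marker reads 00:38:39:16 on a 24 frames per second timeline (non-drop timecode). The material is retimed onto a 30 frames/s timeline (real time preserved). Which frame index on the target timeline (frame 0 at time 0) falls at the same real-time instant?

Source frame index: (0×3600 + 38×60 + 39) × 24 + 16 = 55672.
Real time: 55672 / (24) = 6959/3 s.
Target frame: (6959/3) × (30) = 69590.

frame 69590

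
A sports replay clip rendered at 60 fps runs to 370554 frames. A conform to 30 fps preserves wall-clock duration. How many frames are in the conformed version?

Target frames = source frames × (target rate / source rate) = 370554 × (30)/(60) = 370554 × 1/2 = 185277.

185277 frames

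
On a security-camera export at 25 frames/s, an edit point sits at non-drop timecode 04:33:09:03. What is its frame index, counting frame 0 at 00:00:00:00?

Total seconds to the label: (4 × 3600 + 33 × 60 + 9) = 16389.
Frame index = 16389 × 25 + 3 = 409728.

409728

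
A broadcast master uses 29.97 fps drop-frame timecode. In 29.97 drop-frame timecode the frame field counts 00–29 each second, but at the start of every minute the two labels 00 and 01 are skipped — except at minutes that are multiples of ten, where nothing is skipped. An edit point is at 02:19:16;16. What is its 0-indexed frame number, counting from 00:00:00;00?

Complete 10-minute blocks: 13, each 17982 frames → 233766.
Remaining 9 whole minutes in the current block: 1800 + 8 × 1798 = 16184 frames.
Within the current minute: 16 × 30 + 16 − 2 = 494 (labels ;00/;01 skipped at this minute). Total = 233766 + 16184 + 494 = 250444.

250444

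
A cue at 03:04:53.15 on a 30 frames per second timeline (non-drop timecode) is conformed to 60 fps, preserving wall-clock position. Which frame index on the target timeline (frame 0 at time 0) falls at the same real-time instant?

Source frame index: (3×3600 + 4×60 + 53) × 30 + 15 = 332805.
Real time: 332805 / (30) = 22187/2 s.
Target frame: (22187/2) × (60) = 665610.

frame 665610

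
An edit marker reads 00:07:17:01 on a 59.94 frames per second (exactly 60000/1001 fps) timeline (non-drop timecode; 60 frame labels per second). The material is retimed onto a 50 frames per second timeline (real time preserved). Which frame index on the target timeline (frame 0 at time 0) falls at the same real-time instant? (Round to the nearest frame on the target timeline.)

frame 21873

Source frame index: (0×3600 + 7×60 + 17) × 60 + 1 = 26221.
Real time: 26221 / (60000/1001) = 26247221/60000 s.
Target frame: (26247221/60000) × (50) = 26247221/1200 ≈ 21872.684 → 21873.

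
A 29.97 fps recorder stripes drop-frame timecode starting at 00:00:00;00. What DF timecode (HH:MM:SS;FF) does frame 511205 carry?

04:44:17;07

Each 10-minute DF block holds 10 × 60 × 30 − 9 × 2 = 17982 frames. 511205 ÷ 17982 → 28 full blocks, remainder 7709.
Within the partial block the first minute is 1800 frames and each further minute 1798, so 4 further minute boundaries passed. Total skipped labels = 18 × 28 + 2 × 4 = 512.
Non-drop label index = 511205 + 512 = 511717; at 30 labels/s that is 04:44:17:07, i.e. DF 04:44:17;07.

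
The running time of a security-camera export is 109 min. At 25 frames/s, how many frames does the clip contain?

163500 frames

109 min = 6540 s.
Frames = 6540 × 25 = 163500.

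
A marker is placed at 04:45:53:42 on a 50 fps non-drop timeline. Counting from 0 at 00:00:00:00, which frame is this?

Total seconds to the label: (4 × 3600 + 45 × 60 + 53) = 17153.
Frame index = 17153 × 50 + 42 = 857692.

857692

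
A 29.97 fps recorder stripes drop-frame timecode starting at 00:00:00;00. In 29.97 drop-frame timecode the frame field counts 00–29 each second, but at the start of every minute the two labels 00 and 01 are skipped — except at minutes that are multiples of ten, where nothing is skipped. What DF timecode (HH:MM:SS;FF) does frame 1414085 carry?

13:06:23;11

Each 10-minute DF block holds 10 × 60 × 30 − 9 × 2 = 17982 frames. 1414085 ÷ 17982 → 78 full blocks, remainder 11489.
Within the partial block the first minute is 1800 frames and each further minute 1798, so 6 further minute boundaries passed. Total skipped labels = 18 × 78 + 2 × 6 = 1416.
Non-drop label index = 1414085 + 1416 = 1415501; at 30 labels/s that is 13:06:23:11, i.e. DF 13:06:23;11.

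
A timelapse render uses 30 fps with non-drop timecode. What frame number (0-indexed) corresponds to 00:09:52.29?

17789

Total seconds to the label: (0 × 3600 + 9 × 60 + 52) = 592.
Frame index = 592 × 30 + 29 = 17789.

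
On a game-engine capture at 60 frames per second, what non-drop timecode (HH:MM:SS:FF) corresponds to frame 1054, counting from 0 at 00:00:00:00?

00:00:17:34

1054 ÷ 60 = 17 full seconds, remainder 34 frames.
17 s = 0 h 0 min 17 s.
Timecode: 00:00:17:34.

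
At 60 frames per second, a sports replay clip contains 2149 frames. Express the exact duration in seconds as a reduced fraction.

Running time = 2149 ÷ (60) = 2149 × 1/60 = 2149/60 s.

2149/60 seconds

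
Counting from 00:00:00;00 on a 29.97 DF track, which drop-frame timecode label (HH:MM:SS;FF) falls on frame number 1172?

Ten DF minutes hold 17982 frames, so frame 1172 lies in block 0 (frames 0–17981) with 1172 frames into that block.
The block's first minute is 1800 frames and the rest 1798 each; 1172 frames reaches minute 0, so 0 × 18 + 0 × 2 = 0 labels have been skipped so far.
Adding those back, label number 1172 + 0 = 1172 at 30 labels/s is 39 s + 2 f = 0 h 0 min 39 s frame 2, i.e. 00:00:39;02.

00:00:39;02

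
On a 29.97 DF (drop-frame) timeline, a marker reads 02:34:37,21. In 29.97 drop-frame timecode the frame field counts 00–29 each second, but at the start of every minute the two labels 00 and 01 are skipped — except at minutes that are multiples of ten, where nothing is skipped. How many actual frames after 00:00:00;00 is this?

278053

As if non-drop at 30 labels/s: (2 × 3600 + 34 × 60 + 37) × 30 + 21 = 278331.
Minute boundaries passed: 154; those not divisible by 10: 154 − 15 = 139; dropped labels = 2 × 139 = 278.
Actual frame index = 278331 − 278 = 278053.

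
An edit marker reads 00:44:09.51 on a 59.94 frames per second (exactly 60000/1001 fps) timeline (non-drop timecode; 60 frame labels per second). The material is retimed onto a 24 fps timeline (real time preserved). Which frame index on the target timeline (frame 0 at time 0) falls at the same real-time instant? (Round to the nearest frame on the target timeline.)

frame 63660

Source frame index: (0×3600 + 44×60 + 9) × 60 + 51 = 158991.
Real time: 158991 / (60000/1001) = 53049997/20000 s.
Target frame: (53049997/20000) × (24) = 159149991/2500 ≈ 63659.996 → 63660.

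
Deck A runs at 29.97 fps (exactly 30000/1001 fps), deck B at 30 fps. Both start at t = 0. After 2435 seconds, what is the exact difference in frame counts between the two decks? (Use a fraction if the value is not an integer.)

A emits 30000/1001 × 2435 = 73050000/1001 frames; B emits 30 × 2435 = 73050.
Difference = 73050/1001 frames (≈ 72.9770); B is ahead of A.

73050/1001 frames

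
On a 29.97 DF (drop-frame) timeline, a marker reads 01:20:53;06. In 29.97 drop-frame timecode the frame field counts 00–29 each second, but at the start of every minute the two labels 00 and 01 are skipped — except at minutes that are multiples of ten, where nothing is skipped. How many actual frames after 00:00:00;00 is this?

145452

As if non-drop at 30 labels/s: (1 × 3600 + 20 × 60 + 53) × 30 + 6 = 145596.
Minute boundaries passed: 80; those not divisible by 10: 80 − 8 = 72; dropped labels = 2 × 72 = 144.
Actual frame index = 145596 − 144 = 145452.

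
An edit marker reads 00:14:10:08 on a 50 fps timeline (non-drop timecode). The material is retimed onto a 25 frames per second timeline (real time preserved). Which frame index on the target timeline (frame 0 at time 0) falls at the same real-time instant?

frame 21254

Source frame index: (0×3600 + 14×60 + 10) × 50 + 8 = 42508.
Real time: 42508 / (50) = 21254/25 s.
Target frame: (21254/25) × (25) = 21254.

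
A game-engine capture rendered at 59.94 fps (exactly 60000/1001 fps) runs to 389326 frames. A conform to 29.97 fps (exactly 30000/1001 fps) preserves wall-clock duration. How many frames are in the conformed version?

Frames at target rate = 389326 × (30000/1001) / (60000/1001) = 194663.

194663 frames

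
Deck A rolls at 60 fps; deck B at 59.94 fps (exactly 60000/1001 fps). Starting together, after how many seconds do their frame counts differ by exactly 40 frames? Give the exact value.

The gap grows by |60000/1001 − 60| = 60/1001 frames per second.
Time for a 40-frame gap: 40 ÷ (60/1001) = 2002/3 s.

2002/3 seconds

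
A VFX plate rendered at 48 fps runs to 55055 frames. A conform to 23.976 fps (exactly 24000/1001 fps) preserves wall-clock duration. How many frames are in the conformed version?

Target frames = source frames × (target rate / source rate) = 55055 × (24000/1001)/(48) = 55055 × 500/1001 = 27500.

27500 frames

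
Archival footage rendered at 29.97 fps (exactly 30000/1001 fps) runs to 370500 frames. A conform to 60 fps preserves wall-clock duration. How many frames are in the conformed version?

Target frames = source frames × (target rate / source rate) = 370500 × (60)/(30000/1001) = 370500 × 1001/500 = 741741.

741741 frames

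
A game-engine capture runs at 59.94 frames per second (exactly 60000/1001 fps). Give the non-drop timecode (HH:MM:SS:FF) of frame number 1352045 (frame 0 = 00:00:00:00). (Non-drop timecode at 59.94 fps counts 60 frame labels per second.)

1352045 ÷ 60 = 22534 full seconds, remainder 5 frames.
22534 s = 6 h 15 min 34 s.
Timecode: 06:15:34:05.

06:15:34:05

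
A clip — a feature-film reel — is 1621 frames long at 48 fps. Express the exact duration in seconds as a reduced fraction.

Running time = 1621 ÷ (48) = 1621 × 1/48 = 1621/48 s.

1621/48 seconds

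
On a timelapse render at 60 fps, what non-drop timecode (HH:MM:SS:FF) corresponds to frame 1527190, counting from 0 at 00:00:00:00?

07:04:13:10

1527190 ÷ 60 = 25453 full seconds, remainder 10 frames.
25453 s = 7 h 4 min 13 s.
Timecode: 07:04:13:10.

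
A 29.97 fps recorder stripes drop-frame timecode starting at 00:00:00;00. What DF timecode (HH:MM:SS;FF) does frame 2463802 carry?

22:50:08;28

Each 10-minute DF block holds 10 × 60 × 30 − 9 × 2 = 17982 frames. 2463802 ÷ 17982 → 137 full blocks, remainder 268.
Within the partial block the first minute is 1800 frames and each further minute 1798, so 0 further minute boundaries passed. Total skipped labels = 18 × 137 + 2 × 0 = 2466.
Non-drop label index = 2463802 + 2466 = 2466268; at 30 labels/s that is 22:50:08:28, i.e. DF 22:50:08;28.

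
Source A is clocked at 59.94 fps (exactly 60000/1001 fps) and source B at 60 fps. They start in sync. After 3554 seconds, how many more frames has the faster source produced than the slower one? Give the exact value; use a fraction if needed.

213240/1001 frames

A emits 60000/1001 × 3554 = 213240000/1001 frames; B emits 60 × 3554 = 213240.
Difference = 213240/1001 frames (≈ 213.0270); B is ahead of A.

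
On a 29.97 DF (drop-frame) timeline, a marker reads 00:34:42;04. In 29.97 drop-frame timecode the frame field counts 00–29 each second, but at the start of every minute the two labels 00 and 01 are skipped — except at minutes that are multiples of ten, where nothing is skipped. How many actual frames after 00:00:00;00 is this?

62402

As if non-drop at 30 labels/s: (0 × 3600 + 34 × 60 + 42) × 30 + 4 = 62464.
Minute boundaries passed: 34; those not divisible by 10: 34 − 3 = 31; dropped labels = 2 × 31 = 62.
Actual frame index = 62464 − 62 = 62402.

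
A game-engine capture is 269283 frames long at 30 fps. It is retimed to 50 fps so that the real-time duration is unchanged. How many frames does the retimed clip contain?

Target frames = source frames × (target rate / source rate) = 269283 × (50)/(30) = 269283 × 5/3 = 448805.

448805 frames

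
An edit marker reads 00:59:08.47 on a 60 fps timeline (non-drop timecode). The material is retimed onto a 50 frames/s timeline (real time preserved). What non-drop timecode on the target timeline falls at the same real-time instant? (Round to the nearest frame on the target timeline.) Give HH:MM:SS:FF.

Source frame index: (0×3600 + 59×60 + 8) × 60 + 47 = 212927.
Real time: 212927 / (60) = 212927/60 s.
Target frame: (212927/60) × (50) = 1064635/6 ≈ 177439.167 → 177439.
At 50 labels/s: frame 177439 → 00:59:08:39.

00:59:08:39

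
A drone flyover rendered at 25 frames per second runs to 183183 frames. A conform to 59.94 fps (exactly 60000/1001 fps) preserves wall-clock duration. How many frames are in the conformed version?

439200 frames

Target frames = source frames × (target rate / source rate) = 183183 × (60000/1001)/(25) = 183183 × 2400/1001 = 439200.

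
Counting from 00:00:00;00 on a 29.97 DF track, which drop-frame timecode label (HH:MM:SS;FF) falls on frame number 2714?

00:01:30;16

Ten DF minutes hold 17982 frames, so frame 2714 lies in block 0 (frames 0–17981) with 2714 frames into that block.
The block's first minute is 1800 frames and the rest 1798 each; 2714 frames reaches minute 1, so 0 × 18 + 1 × 2 = 2 labels have been skipped so far.
Adding those back, label number 2714 + 2 = 2716 at 30 labels/s is 90 s + 16 f = 0 h 1 min 30 s frame 16, i.e. 00:01:30;16.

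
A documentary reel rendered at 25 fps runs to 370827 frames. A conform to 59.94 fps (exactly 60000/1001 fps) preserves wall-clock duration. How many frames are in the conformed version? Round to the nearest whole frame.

889096 frames

Frames at target rate = 370827 × (60000/1001) / (25) = 889984800/1001 ≈ 889095.704.
Nearest whole frame: 889096.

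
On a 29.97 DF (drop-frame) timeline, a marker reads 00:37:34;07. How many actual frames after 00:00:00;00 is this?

67559

As if non-drop at 30 labels/s: (0 × 3600 + 37 × 60 + 34) × 30 + 7 = 67627.
Minute boundaries passed: 37; those not divisible by 10: 37 − 3 = 34; dropped labels = 2 × 34 = 68.
Actual frame index = 67627 − 68 = 67559.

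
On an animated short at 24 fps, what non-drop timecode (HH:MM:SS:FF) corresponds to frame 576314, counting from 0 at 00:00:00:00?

06:40:13:02

576314 ÷ 24 = 24013 full seconds, remainder 2 frames.
24013 s = 6 h 40 min 13 s.
Timecode: 06:40:13:02.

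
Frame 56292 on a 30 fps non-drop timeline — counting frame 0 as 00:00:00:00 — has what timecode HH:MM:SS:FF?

00:31:16:12

56292 ÷ 30 = 1876 full seconds, remainder 12 frames.
1876 s = 0 h 31 min 16 s.
Timecode: 00:31:16:12.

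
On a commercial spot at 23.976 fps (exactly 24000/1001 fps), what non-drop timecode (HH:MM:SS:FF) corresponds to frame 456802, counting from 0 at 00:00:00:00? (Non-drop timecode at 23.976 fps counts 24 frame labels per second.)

456802 ÷ 24 = 19033 full seconds, remainder 10 frames.
19033 s = 5 h 17 min 13 s.
Timecode: 05:17:13:10.

05:17:13:10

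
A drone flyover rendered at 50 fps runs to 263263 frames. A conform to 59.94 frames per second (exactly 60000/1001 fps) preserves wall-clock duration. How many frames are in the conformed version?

Target frames = source frames × (target rate / source rate) = 263263 × (60000/1001)/(50) = 263263 × 1200/1001 = 315600.

315600 frames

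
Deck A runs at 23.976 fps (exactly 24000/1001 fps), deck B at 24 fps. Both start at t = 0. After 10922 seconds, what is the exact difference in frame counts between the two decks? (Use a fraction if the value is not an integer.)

A emits 24000/1001 × 10922 = 262128000/1001 frames; B emits 24 × 10922 = 262128.
Difference = 262128/1001 frames (≈ 261.8661); B is ahead of A.

262128/1001 frames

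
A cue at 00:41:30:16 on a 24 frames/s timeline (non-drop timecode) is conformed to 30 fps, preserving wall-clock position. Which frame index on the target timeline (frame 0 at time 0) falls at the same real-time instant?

Source frame index: (0×3600 + 41×60 + 30) × 24 + 16 = 59776.
Real time: 59776 / (24) = 7472/3 s.
Target frame: (7472/3) × (30) = 74720.

frame 74720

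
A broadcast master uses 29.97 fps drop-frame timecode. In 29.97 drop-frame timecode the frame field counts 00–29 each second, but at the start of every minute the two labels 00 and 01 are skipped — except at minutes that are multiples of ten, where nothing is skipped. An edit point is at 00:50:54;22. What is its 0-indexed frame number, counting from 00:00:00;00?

91552

Complete 10-minute blocks: 5, each 17982 frames → 89910.
Remaining 0 whole minutes in the current block: 0 frames.
Within the current minute: 54 × 30 + 22 = 1642. Total = 89910 + 0 + 1642 = 91552.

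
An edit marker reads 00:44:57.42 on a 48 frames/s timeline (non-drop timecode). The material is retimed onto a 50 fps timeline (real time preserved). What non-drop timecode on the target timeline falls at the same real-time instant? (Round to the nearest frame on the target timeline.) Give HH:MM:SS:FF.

Source frame index: (0×3600 + 44×60 + 57) × 48 + 42 = 129498.
Real time: 129498 / (48) = 21583/8 s.
Target frame: (21583/8) × (50) = 539575/4 ≈ 134893.750 → 134894.
At 50 labels/s: frame 134894 → 00:44:57:44.

00:44:57:44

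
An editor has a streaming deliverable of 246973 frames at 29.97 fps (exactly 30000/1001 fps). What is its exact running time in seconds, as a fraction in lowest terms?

247219973/30000 seconds

Running time = 246973 ÷ (30000/1001) = 246973 × 1001/30000 = 247219973/30000 s.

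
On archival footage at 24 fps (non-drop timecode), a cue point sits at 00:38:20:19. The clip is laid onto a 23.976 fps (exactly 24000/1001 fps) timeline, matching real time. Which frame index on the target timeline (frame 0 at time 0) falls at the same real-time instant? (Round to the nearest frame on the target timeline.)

Source frame index: (0×3600 + 38×60 + 20) × 24 + 19 = 55219.
Real time: 55219 / (24) = 55219/24 s.
Target frame: (55219/24) × (24000/1001) = 55219000/1001 ≈ 55163.836 → 55164.

frame 55164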